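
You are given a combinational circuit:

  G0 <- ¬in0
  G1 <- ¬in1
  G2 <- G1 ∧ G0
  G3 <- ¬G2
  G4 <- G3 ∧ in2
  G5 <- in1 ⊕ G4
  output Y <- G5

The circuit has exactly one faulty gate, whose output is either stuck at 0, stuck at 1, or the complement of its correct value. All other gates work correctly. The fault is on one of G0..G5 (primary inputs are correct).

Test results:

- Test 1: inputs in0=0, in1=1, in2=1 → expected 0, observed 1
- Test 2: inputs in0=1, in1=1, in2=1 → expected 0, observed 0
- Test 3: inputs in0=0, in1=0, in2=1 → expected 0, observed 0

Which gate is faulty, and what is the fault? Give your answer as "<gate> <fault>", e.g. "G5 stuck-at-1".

Fault-free values for test 1 (in0=0, in1=1, in2=1): G0=1, G1=0, G2=0, G3=1, G4=1, G5=0, giving Y=0. Observed 1.
Test 1: faults giving observed 1 are {G1 stuck-at-1, G1 inverted output, G2 stuck-at-1, G2 inverted output, G3 stuck-at-0, G3 inverted output, G4 stuck-at-0, G4 inverted output, G5 stuck-at-1, G5 inverted output}.
Test 2 (in0=1, in1=1, in2=1): fault-free G0=0, G1=0, G2=0, G3=1, G4=1, G5=0 → 0; observed 0. Eliminates G2 stuck-at-1, G2 inverted output, G3 stuck-at-0, G3 inverted output, G4 stuck-at-0, G4 inverted output, G5 stuck-at-1, G5 inverted output.
Test 3 (in0=0, in1=0, in2=1): fault-free G0=1, G1=1, G2=1, G3=0, G4=0, G5=0 → 0; observed 0. Eliminates G1 inverted output.
Only G1 stuck-at-1 is consistent with every test.

G1 stuck-at-1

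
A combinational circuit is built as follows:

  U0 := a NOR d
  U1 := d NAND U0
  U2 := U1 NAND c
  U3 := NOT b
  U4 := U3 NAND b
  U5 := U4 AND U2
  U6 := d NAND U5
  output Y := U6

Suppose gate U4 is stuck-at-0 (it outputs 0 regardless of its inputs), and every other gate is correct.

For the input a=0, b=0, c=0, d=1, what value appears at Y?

1

Propagate with U4 forced: U0=0, U1=1, U2=1, U3=1, U4=0 [stuck-at-0], U5=0, U6=1.
So Y = 1. (Without the fault it would be 0.)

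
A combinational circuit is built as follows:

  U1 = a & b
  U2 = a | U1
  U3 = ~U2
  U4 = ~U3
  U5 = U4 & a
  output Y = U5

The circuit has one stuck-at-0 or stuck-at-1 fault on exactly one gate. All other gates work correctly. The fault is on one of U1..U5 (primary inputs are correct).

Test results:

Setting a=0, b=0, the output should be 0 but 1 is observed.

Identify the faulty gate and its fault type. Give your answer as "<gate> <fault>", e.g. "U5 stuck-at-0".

Fault-free values for test 1 (a=0, b=0): U1=0, U2=0, U3=1, U4=0, U5=0, giving Y=0. Observed 1.
Test 1: faults giving observed 1 are {U5 stuck-at-1}.
Only U5 stuck-at-1 is consistent with every test.

U5 stuck-at-1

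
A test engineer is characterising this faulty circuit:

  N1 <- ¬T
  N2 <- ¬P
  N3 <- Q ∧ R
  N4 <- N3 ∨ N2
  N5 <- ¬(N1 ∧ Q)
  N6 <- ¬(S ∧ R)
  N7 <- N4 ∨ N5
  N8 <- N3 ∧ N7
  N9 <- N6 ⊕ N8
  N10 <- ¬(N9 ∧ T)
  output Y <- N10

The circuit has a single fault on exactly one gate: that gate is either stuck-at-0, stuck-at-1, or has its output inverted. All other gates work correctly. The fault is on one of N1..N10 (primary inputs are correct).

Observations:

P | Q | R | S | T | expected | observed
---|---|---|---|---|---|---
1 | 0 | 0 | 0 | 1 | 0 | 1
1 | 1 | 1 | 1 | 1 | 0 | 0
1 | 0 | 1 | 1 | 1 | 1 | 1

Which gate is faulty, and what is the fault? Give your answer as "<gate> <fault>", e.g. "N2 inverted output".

N6 stuck-at-0

Fault-free values for test 1 (P=1, Q=0, R=0, S=0, T=1): N1=0, N2=0, N3=0, N4=0, N5=1, N6=1, N7=1, N8=0, N9=1, N10=0, giving Y=0. Observed 1.
Test 1: faults giving observed 1 are {N3 stuck-at-1, N3 inverted output, N6 stuck-at-0, N6 inverted output, N8 stuck-at-1, N8 inverted output, N9 stuck-at-0, N9 inverted output, N10 stuck-at-1, N10 inverted output}.
Test 2 (P=1, Q=1, R=1, S=1, T=1): fault-free N1=0, N2=0, N3=1, N4=1, N5=1, N6=0, N7=1, N8=1, N9=1, N10=0 → 0; observed 0. Eliminates N3 inverted output, N6 inverted output, N8 inverted output, N9 stuck-at-0, N9 inverted output, N10 stuck-at-1, N10 inverted output.
Test 3 (P=1, Q=0, R=1, S=1, T=1): fault-free N1=0, N2=0, N3=0, N4=0, N5=1, N6=0, N7=1, N8=0, N9=0, N10=1 → 1; observed 1. Eliminates N3 stuck-at-1, N8 stuck-at-1.
Only N6 stuck-at-0 is consistent with every test.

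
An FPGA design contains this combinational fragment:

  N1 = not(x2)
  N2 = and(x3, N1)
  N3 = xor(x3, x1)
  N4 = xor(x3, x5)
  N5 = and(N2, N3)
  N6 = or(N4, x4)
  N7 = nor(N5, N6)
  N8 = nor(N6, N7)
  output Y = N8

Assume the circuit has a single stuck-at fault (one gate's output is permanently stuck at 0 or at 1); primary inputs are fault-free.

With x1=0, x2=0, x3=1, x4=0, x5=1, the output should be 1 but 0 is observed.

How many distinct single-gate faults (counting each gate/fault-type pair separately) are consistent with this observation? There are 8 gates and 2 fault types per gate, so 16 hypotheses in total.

8

Fault-free: N1=1, N2=1, N3=1, N4=0, N5=1, N6=0, N7=0, N8=1 → 1. Observed 0.
  N1: stuck-at-0 ✓; others ✗
  N2: stuck-at-0 ✓; others ✗
  N3: stuck-at-0 ✓; others ✗
  N4: stuck-at-1 ✓; others ✗
  N5: stuck-at-0 ✓; others ✗
  N6: stuck-at-1 ✓; others ✗
  N7: stuck-at-1 ✓; others ✗
  N8: stuck-at-0 ✓; others ✗
Consistent faults: {N1 stuck-at-0, N2 stuck-at-0, N3 stuck-at-0, N4 stuck-at-1, N5 stuck-at-0, N6 stuck-at-1, N7 stuck-at-1, N8 stuck-at-0} — 8 in all.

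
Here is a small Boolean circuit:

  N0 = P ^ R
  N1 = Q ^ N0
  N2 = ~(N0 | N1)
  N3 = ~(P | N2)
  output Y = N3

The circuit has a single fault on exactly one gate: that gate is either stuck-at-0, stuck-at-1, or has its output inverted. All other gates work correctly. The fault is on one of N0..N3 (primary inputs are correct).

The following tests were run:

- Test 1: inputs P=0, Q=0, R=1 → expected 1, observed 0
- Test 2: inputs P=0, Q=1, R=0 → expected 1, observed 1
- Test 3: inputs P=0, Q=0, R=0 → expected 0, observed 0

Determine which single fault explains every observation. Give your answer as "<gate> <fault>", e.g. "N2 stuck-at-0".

N0 stuck-at-0

Fault-free values for test 1 (P=0, Q=0, R=1): N0=1, N1=1, N2=0, N3=1, giving Y=1. Observed 0.
Test 1: faults giving observed 0 are {N0 stuck-at-0, N0 inverted output, N2 stuck-at-1, N2 inverted output, N3 stuck-at-0, N3 inverted output}.
Test 2 (P=0, Q=1, R=0): fault-free N0=0, N1=1, N2=0, N3=1 → 1; observed 1. Eliminates N2 stuck-at-1, N2 inverted output, N3 stuck-at-0, N3 inverted output.
Test 3 (P=0, Q=0, R=0): fault-free N0=0, N1=0, N2=1, N3=0 → 0; observed 0. Eliminates N0 inverted output.
Only N0 stuck-at-0 is consistent with every test.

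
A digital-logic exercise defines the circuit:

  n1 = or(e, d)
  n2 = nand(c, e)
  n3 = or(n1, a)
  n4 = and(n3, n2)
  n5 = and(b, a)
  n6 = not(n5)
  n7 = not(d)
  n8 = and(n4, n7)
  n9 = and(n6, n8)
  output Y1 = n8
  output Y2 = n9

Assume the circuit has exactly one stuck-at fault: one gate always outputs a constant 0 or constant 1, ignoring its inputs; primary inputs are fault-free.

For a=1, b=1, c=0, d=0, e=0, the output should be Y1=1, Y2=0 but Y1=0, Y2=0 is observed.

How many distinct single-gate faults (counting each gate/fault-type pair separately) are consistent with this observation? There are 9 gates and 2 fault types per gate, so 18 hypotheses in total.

Fault-free: n1=0, n2=1, n3=1, n4=1, n5=1, n6=0, n7=1, n8=1, n9=0 → Y1=1, Y2=0. Observed Y1=0, Y2=0.
  n1: none of the 2 fault types match ✗
  n2: stuck-at-0 ✓; others ✗
  n3: stuck-at-0 ✓; others ✗
  n4: stuck-at-0 ✓; others ✗
  n5: none of the 2 fault types match ✗
  n6: none of the 2 fault types match ✗
  n7: stuck-at-0 ✓; others ✗
  n8: stuck-at-0 ✓; others ✗
  n9: none of the 2 fault types match ✗
Consistent faults: {n2 stuck-at-0, n3 stuck-at-0, n4 stuck-at-0, n7 stuck-at-0, n8 stuck-at-0} — 5 in all.

5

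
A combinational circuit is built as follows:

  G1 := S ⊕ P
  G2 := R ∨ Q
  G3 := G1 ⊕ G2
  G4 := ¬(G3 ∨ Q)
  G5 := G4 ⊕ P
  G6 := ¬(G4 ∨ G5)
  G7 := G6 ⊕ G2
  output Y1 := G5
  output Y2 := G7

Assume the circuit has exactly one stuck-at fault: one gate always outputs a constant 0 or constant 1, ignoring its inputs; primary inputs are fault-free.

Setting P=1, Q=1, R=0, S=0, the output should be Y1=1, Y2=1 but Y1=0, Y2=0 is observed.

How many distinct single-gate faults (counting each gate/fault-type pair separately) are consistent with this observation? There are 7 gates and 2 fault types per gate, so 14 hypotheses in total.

1

Fault-free: G1=1, G2=1, G3=0, G4=0, G5=1, G6=0, G7=1 → Y1=1, Y2=1. Observed Y1=0, Y2=0.
  G1 stuck-at-0: output Y1=1, Y2=1 ✗
  G1 stuck-at-1: output Y1=1, Y2=1 ✗
  G2 stuck-at-0: output Y1=1, Y2=0 ✗
  G2 stuck-at-1: output Y1=1, Y2=1 ✗
  G3 stuck-at-0: output Y1=1, Y2=1 ✗
  G3 stuck-at-1: output Y1=1, Y2=1 ✗
  G4 stuck-at-0: output Y1=1, Y2=1 ✗
  G4 stuck-at-1: output Y1=0, Y2=1 ✗
  G5 stuck-at-0: output Y1=0, Y2=0 ✓
  G5 stuck-at-1: output Y1=1, Y2=1 ✗
  G6 stuck-at-0: output Y1=1, Y2=1 ✗
  G6 stuck-at-1: output Y1=1, Y2=0 ✗
  G7 stuck-at-0: output Y1=1, Y2=0 ✗
  G7 stuck-at-1: output Y1=1, Y2=1 ✗
Consistent faults: {G5 stuck-at-0} — 1 in all.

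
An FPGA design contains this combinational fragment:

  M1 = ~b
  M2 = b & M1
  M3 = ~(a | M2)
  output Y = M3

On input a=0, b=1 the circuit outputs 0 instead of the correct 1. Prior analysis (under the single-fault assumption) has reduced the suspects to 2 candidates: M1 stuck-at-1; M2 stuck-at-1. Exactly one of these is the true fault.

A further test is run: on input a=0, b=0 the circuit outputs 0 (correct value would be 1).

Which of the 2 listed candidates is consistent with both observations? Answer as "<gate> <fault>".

Evaluate each candidate on input a=0, b=0:
  M1 stuck-at-1: M1=1 [stuck-at-1], M2=0, M3=1 → 1 — eliminated
  M2 stuck-at-1: M1=1, M2=1 [stuck-at-1], M3=0 → 0 — matches
Only M2 stuck-at-1 reproduces the observed 0.

M2 stuck-at-1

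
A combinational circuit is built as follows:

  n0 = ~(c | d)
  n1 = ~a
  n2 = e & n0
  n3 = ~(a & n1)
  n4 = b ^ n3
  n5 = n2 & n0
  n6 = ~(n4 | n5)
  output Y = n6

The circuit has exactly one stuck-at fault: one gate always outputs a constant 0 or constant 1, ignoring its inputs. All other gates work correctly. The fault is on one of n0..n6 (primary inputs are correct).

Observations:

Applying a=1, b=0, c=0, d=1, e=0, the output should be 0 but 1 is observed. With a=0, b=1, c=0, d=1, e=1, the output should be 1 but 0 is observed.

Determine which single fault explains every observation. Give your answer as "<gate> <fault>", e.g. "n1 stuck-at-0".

Fault-free values for test 1 (a=1, b=0, c=0, d=1, e=0): n0=0, n1=0, n2=0, n3=1, n4=1, n5=0, n6=0, giving Y=0. Observed 1.
Test 1: faults giving observed 1 are {n1 stuck-at-1, n3 stuck-at-0, n4 stuck-at-0, n6 stuck-at-1}.
Test 2 (a=0, b=1, c=0, d=1, e=1): fault-free n0=0, n1=1, n2=0, n3=1, n4=0, n5=0, n6=1 → 1; observed 0. Eliminates n1 stuck-at-1, n4 stuck-at-0, n6 stuck-at-1.
Only n3 stuck-at-0 is consistent with every test.

n3 stuck-at-0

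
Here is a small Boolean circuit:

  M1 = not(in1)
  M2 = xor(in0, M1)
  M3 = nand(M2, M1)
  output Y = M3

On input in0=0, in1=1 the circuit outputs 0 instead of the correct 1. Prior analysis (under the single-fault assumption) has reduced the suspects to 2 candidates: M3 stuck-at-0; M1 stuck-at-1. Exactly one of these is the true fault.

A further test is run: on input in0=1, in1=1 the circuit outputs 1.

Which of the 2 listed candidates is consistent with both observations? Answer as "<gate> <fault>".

M1 stuck-at-1

Evaluate each candidate on input in0=1, in1=1:
  M3 stuck-at-0: M1=0, M2=1, M3=0 [stuck-at-0] → 0 — eliminated
  M1 stuck-at-1: M1=1 [stuck-at-1], M2=0, M3=1 → 1 — matches
Only M1 stuck-at-1 reproduces the observed 1.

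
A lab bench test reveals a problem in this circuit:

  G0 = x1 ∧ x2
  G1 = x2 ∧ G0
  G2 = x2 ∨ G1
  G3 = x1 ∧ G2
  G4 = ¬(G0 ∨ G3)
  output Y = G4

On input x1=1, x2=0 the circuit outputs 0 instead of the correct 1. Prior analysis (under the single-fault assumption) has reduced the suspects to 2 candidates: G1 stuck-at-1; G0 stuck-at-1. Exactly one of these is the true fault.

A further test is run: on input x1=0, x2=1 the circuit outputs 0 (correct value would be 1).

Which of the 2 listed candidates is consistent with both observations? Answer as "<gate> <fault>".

G0 stuck-at-1

Evaluate each candidate on input x1=0, x2=1:
  G1 stuck-at-1: G0=0, G1=1 [stuck-at-1], G2=1, G3=0, G4=1 → 1 — eliminated
  G0 stuck-at-1: G0=1 [stuck-at-1], G1=1, G2=1, G3=0, G4=0 → 0 — matches
Only G0 stuck-at-1 reproduces the observed 0.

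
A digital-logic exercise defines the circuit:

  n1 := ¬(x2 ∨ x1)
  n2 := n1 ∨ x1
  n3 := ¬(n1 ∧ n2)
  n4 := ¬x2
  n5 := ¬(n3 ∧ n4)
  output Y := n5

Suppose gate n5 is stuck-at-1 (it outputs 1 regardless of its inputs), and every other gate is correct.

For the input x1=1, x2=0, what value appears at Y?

Propagate with n5 forced: n1=0, n2=1, n3=1, n4=1, n5=1 [stuck-at-1].
So Y = 1. (Without the fault it would be 0.)

1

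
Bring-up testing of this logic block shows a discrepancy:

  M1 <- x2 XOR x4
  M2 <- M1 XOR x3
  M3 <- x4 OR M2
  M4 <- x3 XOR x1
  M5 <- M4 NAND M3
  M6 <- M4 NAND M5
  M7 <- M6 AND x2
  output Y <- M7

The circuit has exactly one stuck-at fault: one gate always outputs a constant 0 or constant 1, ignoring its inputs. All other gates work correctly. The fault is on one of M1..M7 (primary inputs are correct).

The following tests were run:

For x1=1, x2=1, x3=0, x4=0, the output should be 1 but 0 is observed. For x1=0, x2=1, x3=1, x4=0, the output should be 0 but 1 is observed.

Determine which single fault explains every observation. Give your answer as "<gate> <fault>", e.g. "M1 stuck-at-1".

M1 stuck-at-0

Fault-free values for test 1 (x1=1, x2=1, x3=0, x4=0): M1=1, M2=1, M3=1, M4=1, M5=0, M6=1, M7=1, giving Y=1. Observed 0.
Test 1: faults giving observed 0 are {M1 stuck-at-0, M2 stuck-at-0, M3 stuck-at-0, M5 stuck-at-1, M6 stuck-at-0, M7 stuck-at-0}.
Test 2 (x1=0, x2=1, x3=1, x4=0): fault-free M1=1, M2=0, M3=0, M4=1, M5=1, M6=0, M7=0 → 0; observed 1. Eliminates M2 stuck-at-0, M3 stuck-at-0, M5 stuck-at-1, M6 stuck-at-0, M7 stuck-at-0.
Only M1 stuck-at-0 is consistent with every test.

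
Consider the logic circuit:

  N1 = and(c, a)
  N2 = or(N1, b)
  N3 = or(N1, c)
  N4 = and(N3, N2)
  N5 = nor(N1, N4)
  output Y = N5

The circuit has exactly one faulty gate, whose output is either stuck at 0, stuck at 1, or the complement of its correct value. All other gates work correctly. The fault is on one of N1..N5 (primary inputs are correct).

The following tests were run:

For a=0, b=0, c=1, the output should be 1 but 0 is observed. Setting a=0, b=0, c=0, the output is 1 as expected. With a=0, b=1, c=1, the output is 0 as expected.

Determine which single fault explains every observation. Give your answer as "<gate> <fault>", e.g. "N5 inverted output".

Fault-free values for test 1 (a=0, b=0, c=1): N1=0, N2=0, N3=1, N4=0, N5=1, giving Y=1. Observed 0.
Test 1: faults giving observed 0 are {N1 stuck-at-1, N1 inverted output, N2 stuck-at-1, N2 inverted output, N4 stuck-at-1, N4 inverted output, N5 stuck-at-0, N5 inverted output}.
Test 2 (a=0, b=0, c=0): fault-free N1=0, N2=0, N3=0, N4=0, N5=1 → 1; observed 1. Eliminates N1 stuck-at-1, N1 inverted output, N4 stuck-at-1, N4 inverted output, N5 stuck-at-0, N5 inverted output.
Test 3 (a=0, b=1, c=1): fault-free N1=0, N2=1, N3=1, N4=1, N5=0 → 0; observed 0. Eliminates N2 inverted output.
Only N2 stuck-at-1 is consistent with every test.

N2 stuck-at-1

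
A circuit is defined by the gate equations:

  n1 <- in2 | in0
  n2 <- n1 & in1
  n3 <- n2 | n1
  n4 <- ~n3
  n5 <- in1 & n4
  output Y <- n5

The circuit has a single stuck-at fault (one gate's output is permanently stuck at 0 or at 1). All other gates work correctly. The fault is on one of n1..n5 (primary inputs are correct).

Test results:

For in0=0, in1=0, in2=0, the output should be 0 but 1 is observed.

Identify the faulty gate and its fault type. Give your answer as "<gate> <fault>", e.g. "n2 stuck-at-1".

Fault-free values for test 1 (in0=0, in1=0, in2=0): n1=0, n2=0, n3=0, n4=1, n5=0, giving Y=0. Observed 1.
Test 1: faults giving observed 1 are {n5 stuck-at-1}.
Only n5 stuck-at-1 is consistent with every test.

n5 stuck-at-1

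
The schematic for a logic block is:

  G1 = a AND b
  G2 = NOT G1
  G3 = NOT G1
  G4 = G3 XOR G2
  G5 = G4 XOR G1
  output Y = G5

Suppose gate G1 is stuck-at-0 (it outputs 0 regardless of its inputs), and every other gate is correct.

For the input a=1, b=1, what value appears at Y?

Propagate with G1 forced: G1=0 [stuck-at-0], G2=1, G3=1, G4=0, G5=0.
So Y = 0. (Without the fault it would be 1.)

0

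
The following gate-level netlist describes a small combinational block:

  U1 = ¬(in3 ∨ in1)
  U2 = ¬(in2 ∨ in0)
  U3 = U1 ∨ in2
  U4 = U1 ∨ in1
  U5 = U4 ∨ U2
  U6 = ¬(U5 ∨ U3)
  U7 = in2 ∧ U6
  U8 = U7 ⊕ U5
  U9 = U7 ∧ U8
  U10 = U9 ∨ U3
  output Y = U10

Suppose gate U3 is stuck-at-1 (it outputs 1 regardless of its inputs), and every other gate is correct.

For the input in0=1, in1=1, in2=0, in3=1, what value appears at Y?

1

Propagate with U3 forced: U1=0, U2=0, U3=1 [stuck-at-1], U4=1, U5=1, U6=0, U7=0, U8=1, U9=0, U10=1.
So Y = 1. (Without the fault it would be 0.)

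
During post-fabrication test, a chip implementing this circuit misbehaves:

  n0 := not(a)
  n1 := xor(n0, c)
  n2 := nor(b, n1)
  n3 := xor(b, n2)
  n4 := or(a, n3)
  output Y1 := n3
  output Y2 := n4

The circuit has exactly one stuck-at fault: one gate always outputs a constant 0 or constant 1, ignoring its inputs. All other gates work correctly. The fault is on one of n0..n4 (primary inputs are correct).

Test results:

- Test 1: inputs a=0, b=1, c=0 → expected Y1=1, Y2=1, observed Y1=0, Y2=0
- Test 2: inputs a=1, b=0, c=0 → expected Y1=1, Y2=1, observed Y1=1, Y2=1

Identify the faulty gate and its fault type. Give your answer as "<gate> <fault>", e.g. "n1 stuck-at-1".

n2 stuck-at-1

Fault-free values for test 1 (a=0, b=1, c=0): n0=1, n1=1, n2=0, n3=1, n4=1, giving Y1=1, Y2=1. Observed Y1=0, Y2=0.
Test 1: faults giving observed Y1=0, Y2=0 are {n2 stuck-at-1, n3 stuck-at-0}.
Test 2 (a=1, b=0, c=0): fault-free n0=0, n1=0, n2=1, n3=1, n4=1 → Y1=1, Y2=1; observed Y1=1, Y2=1. Eliminates n3 stuck-at-0.
Only n2 stuck-at-1 is consistent with every test.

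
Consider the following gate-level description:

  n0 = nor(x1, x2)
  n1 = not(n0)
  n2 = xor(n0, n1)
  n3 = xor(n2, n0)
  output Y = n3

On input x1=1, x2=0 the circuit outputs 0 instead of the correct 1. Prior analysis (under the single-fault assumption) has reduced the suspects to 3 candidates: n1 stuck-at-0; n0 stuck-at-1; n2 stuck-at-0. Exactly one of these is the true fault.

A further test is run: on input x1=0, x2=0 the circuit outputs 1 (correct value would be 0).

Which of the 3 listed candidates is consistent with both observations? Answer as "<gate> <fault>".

n2 stuck-at-0

Evaluate each candidate on input x1=0, x2=0:
  n1 stuck-at-0: n0=1, n1=0 [stuck-at-0], n2=1, n3=0 → 0 — eliminated
  n0 stuck-at-1: n0=1 [stuck-at-1], n1=0, n2=1, n3=0 → 0 — eliminated
  n2 stuck-at-0: n0=1, n1=0, n2=0 [stuck-at-0], n3=1 → 1 — matches
Only n2 stuck-at-0 reproduces the observed 1.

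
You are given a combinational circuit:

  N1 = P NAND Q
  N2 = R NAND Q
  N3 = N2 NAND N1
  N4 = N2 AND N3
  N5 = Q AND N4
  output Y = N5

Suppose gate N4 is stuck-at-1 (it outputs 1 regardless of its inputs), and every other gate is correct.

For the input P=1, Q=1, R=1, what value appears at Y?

Propagate with N4 forced: N1=0, N2=0, N3=1, N4=1 [stuck-at-1], N5=1.
So Y = 1. (Without the fault it would be 0.)

1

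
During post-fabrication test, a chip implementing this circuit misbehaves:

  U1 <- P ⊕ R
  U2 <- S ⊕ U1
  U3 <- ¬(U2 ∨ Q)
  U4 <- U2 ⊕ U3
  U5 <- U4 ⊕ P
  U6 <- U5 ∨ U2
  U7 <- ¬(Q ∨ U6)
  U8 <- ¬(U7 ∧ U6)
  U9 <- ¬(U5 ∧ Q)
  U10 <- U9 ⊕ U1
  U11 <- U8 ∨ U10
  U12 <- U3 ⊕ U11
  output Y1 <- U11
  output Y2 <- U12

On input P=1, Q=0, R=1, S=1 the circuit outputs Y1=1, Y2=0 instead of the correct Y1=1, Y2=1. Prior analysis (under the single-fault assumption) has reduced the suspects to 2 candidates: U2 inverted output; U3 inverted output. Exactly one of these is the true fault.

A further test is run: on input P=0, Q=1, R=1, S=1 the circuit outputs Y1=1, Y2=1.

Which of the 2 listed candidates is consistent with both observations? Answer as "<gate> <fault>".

Evaluate each candidate on input P=0, Q=1, R=1, S=1:
  U2 inverted output: U1=1, U2=1 [inverted output], U3=0, U4=1, U5=1, U6=1, U7=0, U8=1, U9=0, U10=1, U11=1, U12=1 → Y1=1, Y2=1 — matches
  U3 inverted output: U1=1, U2=0, U3=1 [inverted output], U4=1, U5=1, U6=1, U7=0, U8=1, U9=0, U10=1, U11=1, U12=0 → Y1=1, Y2=0 — eliminated
Only U2 inverted output reproduces the observed Y1=1, Y2=1.

U2 inverted output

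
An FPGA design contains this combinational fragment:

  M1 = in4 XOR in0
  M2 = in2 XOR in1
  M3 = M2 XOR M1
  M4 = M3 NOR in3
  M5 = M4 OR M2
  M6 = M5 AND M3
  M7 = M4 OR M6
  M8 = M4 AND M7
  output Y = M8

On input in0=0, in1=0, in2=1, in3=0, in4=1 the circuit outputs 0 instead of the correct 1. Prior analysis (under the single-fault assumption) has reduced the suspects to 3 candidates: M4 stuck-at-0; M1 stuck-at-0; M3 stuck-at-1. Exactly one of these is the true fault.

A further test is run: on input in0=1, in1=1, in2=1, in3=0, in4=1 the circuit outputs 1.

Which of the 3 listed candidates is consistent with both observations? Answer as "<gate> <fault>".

M1 stuck-at-0

Evaluate each candidate on input in0=1, in1=1, in2=1, in3=0, in4=1:
  M4 stuck-at-0: M1=0, M2=0, M3=0, M4=0 [stuck-at-0], M5=0, M6=0, M7=0, M8=0 → 0 — eliminated
  M1 stuck-at-0: M1=0 [stuck-at-0], M2=0, M3=0, M4=1, M5=1, M6=0, M7=1, M8=1 → 1 — matches
  M3 stuck-at-1: M1=0, M2=0, M3=1 [stuck-at-1], M4=0, M5=0, M6=0, M7=0, M8=0 → 0 — eliminated
Only M1 stuck-at-0 reproduces the observed 1.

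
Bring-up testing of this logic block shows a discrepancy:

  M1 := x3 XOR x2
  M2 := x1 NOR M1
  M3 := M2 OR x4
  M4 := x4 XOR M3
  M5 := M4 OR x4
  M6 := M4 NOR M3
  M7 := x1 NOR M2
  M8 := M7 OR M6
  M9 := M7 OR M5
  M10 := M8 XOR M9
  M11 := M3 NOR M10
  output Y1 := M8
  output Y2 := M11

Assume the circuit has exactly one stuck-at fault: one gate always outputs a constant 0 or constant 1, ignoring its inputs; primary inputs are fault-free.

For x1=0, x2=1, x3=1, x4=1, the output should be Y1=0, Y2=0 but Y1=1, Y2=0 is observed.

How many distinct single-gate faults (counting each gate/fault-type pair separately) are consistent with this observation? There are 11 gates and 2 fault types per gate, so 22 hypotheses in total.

Fault-free: M1=0, M2=1, M3=1, M4=0, M5=1, M6=0, M7=0, M8=0, M9=1, M10=1, M11=0 → Y1=0, Y2=0. Observed Y1=1, Y2=0.
  M1: stuck-at-1 ✓; others ✗
  M2: stuck-at-0 ✓; others ✗
  M3: none of the 2 fault types match ✗
  M4: none of the 2 fault types match ✗
  M5: none of the 2 fault types match ✗
  M6: stuck-at-1 ✓; others ✗
  M7: stuck-at-1 ✓; others ✗
  M8: stuck-at-1 ✓; others ✗
  M9: none of the 2 fault types match ✗
  M10: none of the 2 fault types match ✗
  M11: none of the 2 fault types match ✗
Consistent faults: {M1 stuck-at-1, M2 stuck-at-0, M6 stuck-at-1, M7 stuck-at-1, M8 stuck-at-1} — 5 in all.

5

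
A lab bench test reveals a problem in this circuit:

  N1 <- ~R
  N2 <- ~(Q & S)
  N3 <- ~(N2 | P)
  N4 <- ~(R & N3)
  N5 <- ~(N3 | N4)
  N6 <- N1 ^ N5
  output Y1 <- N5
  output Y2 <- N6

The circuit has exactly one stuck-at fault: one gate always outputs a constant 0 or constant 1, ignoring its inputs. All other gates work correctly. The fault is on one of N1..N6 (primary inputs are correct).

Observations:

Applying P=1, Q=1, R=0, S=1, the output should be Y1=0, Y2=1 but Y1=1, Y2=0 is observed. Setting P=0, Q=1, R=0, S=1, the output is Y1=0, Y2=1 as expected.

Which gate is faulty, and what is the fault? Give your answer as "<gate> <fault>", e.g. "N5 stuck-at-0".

Fault-free values for test 1 (P=1, Q=1, R=0, S=1): N1=1, N2=0, N3=0, N4=1, N5=0, N6=1, giving Y1=0, Y2=1. Observed Y1=1, Y2=0.
Test 1: faults giving observed Y1=1, Y2=0 are {N4 stuck-at-0, N5 stuck-at-1}.
Test 2 (P=0, Q=1, R=0, S=1): fault-free N1=1, N2=0, N3=1, N4=1, N5=0, N6=1 → Y1=0, Y2=1; observed Y1=0, Y2=1. Eliminates N5 stuck-at-1.
Only N4 stuck-at-0 is consistent with every test.

N4 stuck-at-0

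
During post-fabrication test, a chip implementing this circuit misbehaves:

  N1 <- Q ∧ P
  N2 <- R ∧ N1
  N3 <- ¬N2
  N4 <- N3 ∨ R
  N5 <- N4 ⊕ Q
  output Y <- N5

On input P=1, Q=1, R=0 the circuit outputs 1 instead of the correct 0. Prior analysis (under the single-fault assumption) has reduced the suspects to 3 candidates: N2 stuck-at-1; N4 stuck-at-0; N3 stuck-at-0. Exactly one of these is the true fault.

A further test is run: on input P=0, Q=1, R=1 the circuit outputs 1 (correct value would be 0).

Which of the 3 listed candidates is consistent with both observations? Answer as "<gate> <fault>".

N4 stuck-at-0

Evaluate each candidate on input P=0, Q=1, R=1:
  N2 stuck-at-1: N1=0, N2=1 [stuck-at-1], N3=0, N4=1, N5=0 → 0 — eliminated
  N4 stuck-at-0: N1=0, N2=0, N3=1, N4=0 [stuck-at-0], N5=1 → 1 — matches
  N3 stuck-at-0: N1=0, N2=0, N3=0 [stuck-at-0], N4=1, N5=0 → 0 — eliminated
Only N4 stuck-at-0 reproduces the observed 1.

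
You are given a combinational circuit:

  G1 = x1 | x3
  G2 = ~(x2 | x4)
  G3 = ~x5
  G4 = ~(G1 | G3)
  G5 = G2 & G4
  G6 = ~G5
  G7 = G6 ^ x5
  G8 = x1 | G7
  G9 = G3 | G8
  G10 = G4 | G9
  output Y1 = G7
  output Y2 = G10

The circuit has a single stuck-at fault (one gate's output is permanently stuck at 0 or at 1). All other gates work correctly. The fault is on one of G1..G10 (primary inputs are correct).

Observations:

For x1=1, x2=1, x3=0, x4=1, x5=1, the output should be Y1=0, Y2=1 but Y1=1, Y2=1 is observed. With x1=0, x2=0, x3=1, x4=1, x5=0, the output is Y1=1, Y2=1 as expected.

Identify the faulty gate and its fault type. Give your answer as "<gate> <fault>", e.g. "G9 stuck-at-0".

G7 stuck-at-1

Fault-free values for test 1 (x1=1, x2=1, x3=0, x4=1, x5=1): G1=1, G2=0, G3=0, G4=0, G5=0, G6=1, G7=0, G8=1, G9=1, G10=1, giving Y1=0, Y2=1. Observed Y1=1, Y2=1.
Test 1: faults giving observed Y1=1, Y2=1 are {G5 stuck-at-1, G6 stuck-at-0, G7 stuck-at-1}.
Test 2 (x1=0, x2=0, x3=1, x4=1, x5=0): fault-free G1=1, G2=0, G3=1, G4=0, G5=0, G6=1, G7=1, G8=1, G9=1, G10=1 → Y1=1, Y2=1; observed Y1=1, Y2=1. Eliminates G5 stuck-at-1, G6 stuck-at-0.
Only G7 stuck-at-1 is consistent with every test.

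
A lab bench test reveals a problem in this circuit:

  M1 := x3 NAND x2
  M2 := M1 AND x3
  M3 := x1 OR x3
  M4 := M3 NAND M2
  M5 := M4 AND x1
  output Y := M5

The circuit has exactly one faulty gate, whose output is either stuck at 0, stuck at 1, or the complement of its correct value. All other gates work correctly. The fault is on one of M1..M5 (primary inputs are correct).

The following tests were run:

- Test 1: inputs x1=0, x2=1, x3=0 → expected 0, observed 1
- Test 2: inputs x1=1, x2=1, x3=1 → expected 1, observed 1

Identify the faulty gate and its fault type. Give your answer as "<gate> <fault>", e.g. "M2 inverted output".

Fault-free values for test 1 (x1=0, x2=1, x3=0): M1=1, M2=0, M3=0, M4=1, M5=0, giving Y=0. Observed 1.
Test 1: faults giving observed 1 are {M5 stuck-at-1, M5 inverted output}.
Test 2 (x1=1, x2=1, x3=1): fault-free M1=0, M2=0, M3=1, M4=1, M5=1 → 1; observed 1. Eliminates M5 inverted output.
Only M5 stuck-at-1 is consistent with every test.

M5 stuck-at-1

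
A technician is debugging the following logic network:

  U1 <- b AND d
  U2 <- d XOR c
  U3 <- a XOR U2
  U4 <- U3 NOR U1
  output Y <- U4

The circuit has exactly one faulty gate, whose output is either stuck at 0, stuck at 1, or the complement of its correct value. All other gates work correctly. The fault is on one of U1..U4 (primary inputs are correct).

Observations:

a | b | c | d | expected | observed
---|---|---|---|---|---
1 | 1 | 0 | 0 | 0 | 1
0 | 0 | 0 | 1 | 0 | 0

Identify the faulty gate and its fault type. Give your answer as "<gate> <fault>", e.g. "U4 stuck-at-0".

Fault-free values for test 1 (a=1, b=1, c=0, d=0): U1=0, U2=0, U3=1, U4=0, giving Y=0. Observed 1.
Test 1: faults giving observed 1 are {U2 stuck-at-1, U2 inverted output, U3 stuck-at-0, U3 inverted output, U4 stuck-at-1, U4 inverted output}.
Test 2 (a=0, b=0, c=0, d=1): fault-free U1=0, U2=1, U3=1, U4=0 → 0; observed 0. Eliminates U2 inverted output, U3 stuck-at-0, U3 inverted output, U4 stuck-at-1, U4 inverted output.
Only U2 stuck-at-1 is consistent with every test.

U2 stuck-at-1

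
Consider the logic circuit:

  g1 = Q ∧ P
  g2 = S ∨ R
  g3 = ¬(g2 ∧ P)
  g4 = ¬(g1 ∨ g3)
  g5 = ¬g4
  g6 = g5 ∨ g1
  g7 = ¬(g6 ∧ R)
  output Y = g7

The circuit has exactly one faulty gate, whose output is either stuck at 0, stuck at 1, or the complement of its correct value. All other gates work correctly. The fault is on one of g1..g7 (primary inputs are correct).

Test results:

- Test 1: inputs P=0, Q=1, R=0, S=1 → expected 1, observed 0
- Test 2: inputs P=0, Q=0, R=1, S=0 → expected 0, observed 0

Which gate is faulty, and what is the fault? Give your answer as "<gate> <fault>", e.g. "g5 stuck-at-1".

g7 stuck-at-0

Fault-free values for test 1 (P=0, Q=1, R=0, S=1): g1=0, g2=1, g3=1, g4=0, g5=1, g6=1, g7=1, giving Y=1. Observed 0.
Test 1: faults giving observed 0 are {g7 stuck-at-0, g7 inverted output}.
Test 2 (P=0, Q=0, R=1, S=0): fault-free g1=0, g2=1, g3=1, g4=0, g5=1, g6=1, g7=0 → 0; observed 0. Eliminates g7 inverted output.
Only g7 stuck-at-0 is consistent with every test.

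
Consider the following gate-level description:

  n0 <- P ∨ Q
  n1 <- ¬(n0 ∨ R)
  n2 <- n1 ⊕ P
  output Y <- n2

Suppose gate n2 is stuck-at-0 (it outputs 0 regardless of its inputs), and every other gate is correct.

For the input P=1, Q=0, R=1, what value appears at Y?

0

Propagate with n2 forced: n0=1, n1=0, n2=0 [stuck-at-0].
So Y = 0. (Without the fault it would be 1.)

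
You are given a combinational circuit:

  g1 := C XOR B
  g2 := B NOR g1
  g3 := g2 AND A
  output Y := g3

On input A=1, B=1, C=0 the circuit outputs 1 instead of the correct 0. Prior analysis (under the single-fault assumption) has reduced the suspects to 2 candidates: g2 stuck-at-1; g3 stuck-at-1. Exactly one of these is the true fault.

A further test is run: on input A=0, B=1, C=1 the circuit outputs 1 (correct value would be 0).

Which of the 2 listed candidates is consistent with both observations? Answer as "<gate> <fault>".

g3 stuck-at-1

Evaluate each candidate on input A=0, B=1, C=1:
  g2 stuck-at-1: g1=0, g2=1 [stuck-at-1], g3=0 → 0 — eliminated
  g3 stuck-at-1: g1=0, g2=0, g3=1 [stuck-at-1] → 1 — matches
Only g3 stuck-at-1 reproduces the observed 1.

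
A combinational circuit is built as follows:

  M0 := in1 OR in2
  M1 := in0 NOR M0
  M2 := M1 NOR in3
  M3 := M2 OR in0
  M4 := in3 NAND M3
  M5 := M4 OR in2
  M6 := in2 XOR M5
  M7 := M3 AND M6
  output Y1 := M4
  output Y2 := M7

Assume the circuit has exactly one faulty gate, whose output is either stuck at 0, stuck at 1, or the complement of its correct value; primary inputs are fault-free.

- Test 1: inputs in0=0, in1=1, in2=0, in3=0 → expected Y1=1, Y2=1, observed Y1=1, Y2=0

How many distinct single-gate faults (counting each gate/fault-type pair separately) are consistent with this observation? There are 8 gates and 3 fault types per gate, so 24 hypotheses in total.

Fault-free: M0=1, M1=0, M2=1, M3=1, M4=1, M5=1, M6=1, M7=1 → Y1=1, Y2=1. Observed Y1=1, Y2=0.
  M0: stuck-at-0, inverted output ✓; others ✗
  M1: stuck-at-1, inverted output ✓; others ✗
  M2: stuck-at-0, inverted output ✓; others ✗
  M3: stuck-at-0, inverted output ✓; others ✗
  M4: none of the 3 fault types match ✗
  M5: stuck-at-0, inverted output ✓; others ✗
  M6: stuck-at-0, inverted output ✓; others ✗
  M7: stuck-at-0, inverted output ✓; others ✗
Consistent faults: {M0 stuck-at-0, M0 inverted output, M1 stuck-at-1, M1 inverted output, M2 stuck-at-0, M2 inverted output, M3 stuck-at-0, M3 inverted output, M5 stuck-at-0, M5 inverted output, M6 stuck-at-0, M6 inverted output, M7 stuck-at-0, M7 inverted output} — 14 in all.

14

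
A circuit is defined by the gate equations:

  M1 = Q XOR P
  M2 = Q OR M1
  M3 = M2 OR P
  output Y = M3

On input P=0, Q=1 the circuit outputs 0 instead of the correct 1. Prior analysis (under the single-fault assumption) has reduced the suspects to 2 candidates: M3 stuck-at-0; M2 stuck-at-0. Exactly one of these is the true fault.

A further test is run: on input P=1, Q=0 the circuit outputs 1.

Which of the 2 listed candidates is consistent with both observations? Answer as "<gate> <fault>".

M2 stuck-at-0

Evaluate each candidate on input P=1, Q=0:
  M3 stuck-at-0: M1=1, M2=1, M3=0 [stuck-at-0] → 0 — eliminated
  M2 stuck-at-0: M1=1, M2=0 [stuck-at-0], M3=1 → 1 — matches
Only M2 stuck-at-0 reproduces the observed 1.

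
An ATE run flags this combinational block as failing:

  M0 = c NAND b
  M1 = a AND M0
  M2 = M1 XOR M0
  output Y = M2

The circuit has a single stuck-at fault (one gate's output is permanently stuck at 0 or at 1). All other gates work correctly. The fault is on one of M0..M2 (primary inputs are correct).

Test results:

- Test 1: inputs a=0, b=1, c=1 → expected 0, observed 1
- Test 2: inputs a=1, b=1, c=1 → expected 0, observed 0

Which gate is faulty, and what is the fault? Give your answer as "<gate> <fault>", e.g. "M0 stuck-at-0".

M0 stuck-at-1

Fault-free values for test 1 (a=0, b=1, c=1): M0=0, M1=0, M2=0, giving Y=0. Observed 1.
Test 1: faults giving observed 1 are {M0 stuck-at-1, M1 stuck-at-1, M2 stuck-at-1}.
Test 2 (a=1, b=1, c=1): fault-free M0=0, M1=0, M2=0 → 0; observed 0. Eliminates M1 stuck-at-1, M2 stuck-at-1.
Only M0 stuck-at-1 is consistent with every test.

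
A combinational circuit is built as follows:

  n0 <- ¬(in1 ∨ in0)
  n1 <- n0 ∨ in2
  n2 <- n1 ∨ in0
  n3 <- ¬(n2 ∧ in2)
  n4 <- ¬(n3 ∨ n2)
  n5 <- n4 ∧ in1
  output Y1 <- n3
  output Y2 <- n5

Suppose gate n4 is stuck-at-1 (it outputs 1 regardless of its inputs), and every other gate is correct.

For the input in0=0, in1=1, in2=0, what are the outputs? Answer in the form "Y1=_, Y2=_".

Y1=1, Y2=1

Propagate with n4 forced: n0=0, n1=0, n2=0, n3=1, n4=1 [stuck-at-1], n5=1.
So the outputs are Y1=1, Y2=1. (Without the fault they would be Y1=1, Y2=0.)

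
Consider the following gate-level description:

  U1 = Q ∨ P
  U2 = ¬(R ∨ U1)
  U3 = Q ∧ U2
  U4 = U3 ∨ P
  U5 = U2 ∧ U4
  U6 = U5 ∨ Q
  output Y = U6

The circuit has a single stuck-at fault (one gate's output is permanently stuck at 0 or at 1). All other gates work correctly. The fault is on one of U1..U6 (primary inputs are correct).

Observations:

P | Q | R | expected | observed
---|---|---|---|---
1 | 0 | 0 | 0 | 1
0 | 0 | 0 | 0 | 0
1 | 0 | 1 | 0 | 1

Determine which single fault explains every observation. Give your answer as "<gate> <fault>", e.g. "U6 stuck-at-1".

Fault-free values for test 1 (P=1, Q=0, R=0): U1=1, U2=0, U3=0, U4=1, U5=0, U6=0, giving Y=0. Observed 1.
Test 1: faults giving observed 1 are {U1 stuck-at-0, U2 stuck-at-1, U5 stuck-at-1, U6 stuck-at-1}.
Test 2 (P=0, Q=0, R=0): fault-free U1=0, U2=1, U3=0, U4=0, U5=0, U6=0 → 0; observed 0. Eliminates U5 stuck-at-1, U6 stuck-at-1.
Test 3 (P=1, Q=0, R=1): fault-free U1=1, U2=0, U3=0, U4=1, U5=0, U6=0 → 0; observed 1. Eliminates U1 stuck-at-0.
Only U2 stuck-at-1 is consistent with every test.

U2 stuck-at-1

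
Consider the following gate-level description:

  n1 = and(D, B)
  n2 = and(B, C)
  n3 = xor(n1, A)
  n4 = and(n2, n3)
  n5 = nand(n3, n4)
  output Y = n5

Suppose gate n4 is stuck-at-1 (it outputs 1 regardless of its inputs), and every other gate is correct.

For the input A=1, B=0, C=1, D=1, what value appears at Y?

Propagate with n4 forced: n1=0, n2=0, n3=1, n4=1 [stuck-at-1], n5=0.
So Y = 0. (Without the fault it would be 1.)

0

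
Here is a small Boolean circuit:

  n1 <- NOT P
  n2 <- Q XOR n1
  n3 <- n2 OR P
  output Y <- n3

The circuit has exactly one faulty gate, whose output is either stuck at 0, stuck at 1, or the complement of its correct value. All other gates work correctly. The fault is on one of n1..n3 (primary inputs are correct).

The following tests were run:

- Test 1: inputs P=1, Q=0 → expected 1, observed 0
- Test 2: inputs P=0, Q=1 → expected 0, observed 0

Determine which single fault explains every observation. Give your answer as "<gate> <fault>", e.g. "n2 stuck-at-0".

n3 stuck-at-0

Fault-free values for test 1 (P=1, Q=0): n1=0, n2=0, n3=1, giving Y=1. Observed 0.
Test 1: faults giving observed 0 are {n3 stuck-at-0, n3 inverted output}.
Test 2 (P=0, Q=1): fault-free n1=1, n2=0, n3=0 → 0; observed 0. Eliminates n3 inverted output.
Only n3 stuck-at-0 is consistent with every test.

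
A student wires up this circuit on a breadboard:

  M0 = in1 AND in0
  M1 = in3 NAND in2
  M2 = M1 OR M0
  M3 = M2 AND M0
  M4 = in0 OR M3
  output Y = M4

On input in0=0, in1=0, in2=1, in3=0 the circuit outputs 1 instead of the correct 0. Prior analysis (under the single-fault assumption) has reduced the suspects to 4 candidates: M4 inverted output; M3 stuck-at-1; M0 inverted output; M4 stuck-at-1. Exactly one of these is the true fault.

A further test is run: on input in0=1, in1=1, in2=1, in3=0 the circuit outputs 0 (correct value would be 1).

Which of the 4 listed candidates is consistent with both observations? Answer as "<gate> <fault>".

Evaluate each candidate on input in0=1, in1=1, in2=1, in3=0:
  M4 inverted output: M0=1, M1=1, M2=1, M3=1, M4=0 [inverted output] → 0 — matches
  M3 stuck-at-1: M0=1, M1=1, M2=1, M3=1 [stuck-at-1], M4=1 → 1 — eliminated
  M0 inverted output: M0=0 [inverted output], M1=1, M2=1, M3=0, M4=1 → 1 — eliminated
  M4 stuck-at-1: M0=1, M1=1, M2=1, M3=1, M4=1 [stuck-at-1] → 1 — eliminated
Only M4 inverted output reproduces the observed 0.

M4 inverted output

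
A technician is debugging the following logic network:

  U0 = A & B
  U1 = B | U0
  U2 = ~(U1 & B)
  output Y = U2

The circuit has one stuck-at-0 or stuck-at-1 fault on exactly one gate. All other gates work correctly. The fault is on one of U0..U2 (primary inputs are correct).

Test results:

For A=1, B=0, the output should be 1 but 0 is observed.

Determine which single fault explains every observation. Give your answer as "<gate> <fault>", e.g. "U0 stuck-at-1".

Fault-free values for test 1 (A=1, B=0): U0=0, U1=0, U2=1, giving Y=1. Observed 0.
Test 1: faults giving observed 0 are {U2 stuck-at-0}.
Only U2 stuck-at-0 is consistent with every test.

U2 stuck-at-0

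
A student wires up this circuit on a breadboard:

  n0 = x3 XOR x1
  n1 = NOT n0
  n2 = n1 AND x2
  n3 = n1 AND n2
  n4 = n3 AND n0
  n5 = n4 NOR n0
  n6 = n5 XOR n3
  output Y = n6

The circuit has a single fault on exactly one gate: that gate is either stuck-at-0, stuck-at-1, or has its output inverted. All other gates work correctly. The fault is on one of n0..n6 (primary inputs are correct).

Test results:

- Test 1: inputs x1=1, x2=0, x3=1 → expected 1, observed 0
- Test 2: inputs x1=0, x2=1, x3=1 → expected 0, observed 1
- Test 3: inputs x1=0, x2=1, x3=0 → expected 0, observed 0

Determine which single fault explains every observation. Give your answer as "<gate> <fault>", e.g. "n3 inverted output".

n3 stuck-at-1

Fault-free values for test 1 (x1=1, x2=0, x3=1): n0=0, n1=1, n2=0, n3=0, n4=0, n5=1, n6=1, giving Y=1. Observed 0.
Test 1: faults giving observed 0 are {n0 stuck-at-1, n0 inverted output, n2 stuck-at-1, n2 inverted output, n3 stuck-at-1, n3 inverted output, n4 stuck-at-1, n4 inverted output, n5 stuck-at-0, n5 inverted output, n6 stuck-at-0, n6 inverted output}.
Test 2 (x1=0, x2=1, x3=1): fault-free n0=1, n1=0, n2=0, n3=0, n4=0, n5=0, n6=0 → 0; observed 1. Eliminates n0 stuck-at-1, n0 inverted output, n2 stuck-at-1, n2 inverted output, n4 stuck-at-1, n4 inverted output, n5 stuck-at-0, n6 stuck-at-0.
Test 3 (x1=0, x2=1, x3=0): fault-free n0=0, n1=1, n2=1, n3=1, n4=0, n5=1, n6=0 → 0; observed 0. Eliminates n3 inverted output, n5 inverted output, n6 inverted output.
Only n3 stuck-at-1 is consistent with every test.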